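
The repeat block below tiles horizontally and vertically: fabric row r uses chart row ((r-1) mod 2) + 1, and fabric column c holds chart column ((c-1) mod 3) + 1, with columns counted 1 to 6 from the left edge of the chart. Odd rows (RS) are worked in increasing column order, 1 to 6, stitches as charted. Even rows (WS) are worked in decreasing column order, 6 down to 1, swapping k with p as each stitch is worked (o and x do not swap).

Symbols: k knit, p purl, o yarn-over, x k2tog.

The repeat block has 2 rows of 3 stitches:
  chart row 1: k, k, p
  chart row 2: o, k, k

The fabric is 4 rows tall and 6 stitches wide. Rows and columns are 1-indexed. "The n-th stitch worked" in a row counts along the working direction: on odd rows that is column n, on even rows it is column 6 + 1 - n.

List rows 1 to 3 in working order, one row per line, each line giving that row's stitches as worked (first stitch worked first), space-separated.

Row 1: chart row 1, RS - tile across columns 1-6 and work as-is.
Row 2: chart row 2, WS - tiled (columns 1-6): o k k o k k; work from column 6 back to 1 with k<->p swapped.
Row 3: chart row 1, RS - tile across columns 1-6 and work as-is.

== ROWS AS WORKED ==
k k p k k p
p p o p p o
k k p k k p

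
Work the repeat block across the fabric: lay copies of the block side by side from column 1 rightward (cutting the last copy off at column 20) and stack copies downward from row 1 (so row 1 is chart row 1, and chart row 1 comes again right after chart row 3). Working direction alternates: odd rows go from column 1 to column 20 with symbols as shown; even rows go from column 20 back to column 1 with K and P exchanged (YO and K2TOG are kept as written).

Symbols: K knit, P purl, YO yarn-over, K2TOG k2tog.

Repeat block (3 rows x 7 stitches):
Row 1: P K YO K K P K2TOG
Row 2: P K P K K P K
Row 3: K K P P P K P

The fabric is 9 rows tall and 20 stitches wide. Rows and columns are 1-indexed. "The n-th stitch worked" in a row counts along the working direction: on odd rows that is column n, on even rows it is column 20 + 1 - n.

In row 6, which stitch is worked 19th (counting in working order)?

== STITCH ==
P

Derivation:
For row 6: chart row = ((6-1) mod 3) + 1 = 3; this is a WS (even) row.
Chart row 3 tiled across columns 1-20: K K P P P K P K K P P P K P K K P P P K
WS row: flip the tiled sequence (start at column 20) and apply K<->P; YO and K2TOG stay.
Row 6 as worked: P K K K P P K P K K K P P K P K K K P P
The 19th stitch worked is P.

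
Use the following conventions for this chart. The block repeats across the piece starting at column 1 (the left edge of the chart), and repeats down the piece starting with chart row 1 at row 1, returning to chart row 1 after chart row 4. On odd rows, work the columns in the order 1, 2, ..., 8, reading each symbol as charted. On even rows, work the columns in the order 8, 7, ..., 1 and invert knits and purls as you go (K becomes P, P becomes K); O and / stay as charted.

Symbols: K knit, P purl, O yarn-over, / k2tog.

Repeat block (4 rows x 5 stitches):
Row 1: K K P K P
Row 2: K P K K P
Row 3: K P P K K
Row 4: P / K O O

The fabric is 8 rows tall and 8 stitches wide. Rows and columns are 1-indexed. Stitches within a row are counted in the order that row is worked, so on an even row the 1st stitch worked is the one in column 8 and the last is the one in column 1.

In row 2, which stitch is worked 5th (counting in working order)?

Stitch:
P

Derivation:
Row 2 uses chart row ((2-1) mod 4)+1 = 2. Row 2 is even, so WS.
Chart row 2 tiled across columns 1-8: K P K K P K P K
WS row: flip the tiled sequence (start at column 8) and apply K<->P; O and / stay.
Row 2 as worked: P K P K P P K P
Counting 5 along the worked row gives P.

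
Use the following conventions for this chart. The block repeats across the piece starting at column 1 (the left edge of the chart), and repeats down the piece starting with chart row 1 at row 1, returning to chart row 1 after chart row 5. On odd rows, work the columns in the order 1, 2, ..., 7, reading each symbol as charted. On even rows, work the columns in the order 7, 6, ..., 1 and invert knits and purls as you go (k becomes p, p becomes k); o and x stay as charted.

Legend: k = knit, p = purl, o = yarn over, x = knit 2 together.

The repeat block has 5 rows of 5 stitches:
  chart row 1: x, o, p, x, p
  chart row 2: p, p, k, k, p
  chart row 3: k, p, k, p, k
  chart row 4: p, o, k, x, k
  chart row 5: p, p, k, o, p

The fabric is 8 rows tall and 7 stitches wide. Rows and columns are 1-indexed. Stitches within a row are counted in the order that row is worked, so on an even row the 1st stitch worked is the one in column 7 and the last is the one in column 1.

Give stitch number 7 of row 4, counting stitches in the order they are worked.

Stitch:
k

Derivation:
Row 4 uses chart row ((4-1) mod 5)+1 = 4. Row 4 is even, so WS.
Chart row 4 tiled across columns 1-7: p o k x k p o
WS row: flip the tiled sequence (start at column 7) and apply k<->p; o and x stay.
Row 4 as worked: o k p x p o k
Counting 7 along the worked row gives k.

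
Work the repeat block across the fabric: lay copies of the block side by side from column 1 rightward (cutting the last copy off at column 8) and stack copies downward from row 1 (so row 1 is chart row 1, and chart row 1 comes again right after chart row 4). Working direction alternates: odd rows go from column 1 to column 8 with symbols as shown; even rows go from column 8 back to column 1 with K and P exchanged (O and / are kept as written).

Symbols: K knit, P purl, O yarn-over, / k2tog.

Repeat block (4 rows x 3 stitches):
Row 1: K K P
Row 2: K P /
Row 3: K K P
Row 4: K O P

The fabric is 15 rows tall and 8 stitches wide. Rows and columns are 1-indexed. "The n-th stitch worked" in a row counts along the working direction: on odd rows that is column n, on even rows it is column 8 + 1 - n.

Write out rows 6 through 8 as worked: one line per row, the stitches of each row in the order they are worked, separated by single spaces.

Row 6: chart row 2, WS - tiled (columns 1-8): K P / K P / K P; work from column 8 back to 1 with K<->P swapped.
Row 7: chart row 3, RS - tile across columns 1-8 and work as-is.
Row 8: chart row 4, WS - tiled (columns 1-8): K O P K O P K O; work from column 8 back to 1 with K<->P swapped.

Rows as worked:
K P / K P / K P
K K P K K P K K
O P K O P K O P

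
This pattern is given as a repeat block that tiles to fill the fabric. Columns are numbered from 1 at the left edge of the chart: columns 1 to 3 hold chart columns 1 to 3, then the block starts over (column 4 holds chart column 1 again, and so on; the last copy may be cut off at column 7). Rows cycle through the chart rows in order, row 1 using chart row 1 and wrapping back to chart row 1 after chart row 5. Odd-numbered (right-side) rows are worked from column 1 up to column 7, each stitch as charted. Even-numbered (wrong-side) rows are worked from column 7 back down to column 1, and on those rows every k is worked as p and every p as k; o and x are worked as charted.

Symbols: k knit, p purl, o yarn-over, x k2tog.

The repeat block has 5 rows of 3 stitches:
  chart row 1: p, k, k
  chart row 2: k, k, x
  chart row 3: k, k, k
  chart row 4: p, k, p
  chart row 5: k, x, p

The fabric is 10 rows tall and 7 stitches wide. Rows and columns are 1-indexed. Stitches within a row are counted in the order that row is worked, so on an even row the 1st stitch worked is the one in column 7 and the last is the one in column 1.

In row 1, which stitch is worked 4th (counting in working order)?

Row 1: (1-1) mod 5 = 0, so use chart row 1. Odd row -> RS.
Chart row 1 tiled across columns 1-7: p k k p k k p
RS row: no reversal, no swap; stitch n worked = column n.
Stitch 4 in working order -> p

== STITCH ==
p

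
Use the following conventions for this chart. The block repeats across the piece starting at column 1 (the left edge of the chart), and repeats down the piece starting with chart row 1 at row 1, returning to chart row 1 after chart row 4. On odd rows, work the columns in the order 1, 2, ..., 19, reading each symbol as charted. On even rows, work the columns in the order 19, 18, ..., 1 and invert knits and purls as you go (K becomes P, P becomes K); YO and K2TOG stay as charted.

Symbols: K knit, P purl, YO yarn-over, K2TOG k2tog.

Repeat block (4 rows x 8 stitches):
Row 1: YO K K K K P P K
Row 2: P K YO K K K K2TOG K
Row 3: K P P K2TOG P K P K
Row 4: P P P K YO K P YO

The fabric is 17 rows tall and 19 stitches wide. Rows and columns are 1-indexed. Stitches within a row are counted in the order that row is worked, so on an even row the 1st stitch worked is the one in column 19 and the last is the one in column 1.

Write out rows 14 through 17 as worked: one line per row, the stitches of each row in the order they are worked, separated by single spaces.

Row 14: chart row 2, WS - tiled (columns 1-19): P K YO K K K K2TOG K P K YO K K K K2TOG K P K YO; work from column 19 back to 1 with K<->P swapped.
Row 15: chart row 3, RS - tile across columns 1-19 and work as-is.
Row 16: chart row 4, WS - tiled (columns 1-19): P P P K YO K P YO P P P K YO K P YO P P P; work from column 19 back to 1 with K<->P swapped.
Row 17: chart row 1, RS - tile across columns 1-19 and work as-is.

Rows as worked:
YO P K P K2TOG P P P YO P K P K2TOG P P P YO P K
K P P K2TOG P K P K K P P K2TOG P K P K K P P
K K K YO K P YO P K K K YO K P YO P K K K
YO K K K K P P K YO K K K K P P K YO K K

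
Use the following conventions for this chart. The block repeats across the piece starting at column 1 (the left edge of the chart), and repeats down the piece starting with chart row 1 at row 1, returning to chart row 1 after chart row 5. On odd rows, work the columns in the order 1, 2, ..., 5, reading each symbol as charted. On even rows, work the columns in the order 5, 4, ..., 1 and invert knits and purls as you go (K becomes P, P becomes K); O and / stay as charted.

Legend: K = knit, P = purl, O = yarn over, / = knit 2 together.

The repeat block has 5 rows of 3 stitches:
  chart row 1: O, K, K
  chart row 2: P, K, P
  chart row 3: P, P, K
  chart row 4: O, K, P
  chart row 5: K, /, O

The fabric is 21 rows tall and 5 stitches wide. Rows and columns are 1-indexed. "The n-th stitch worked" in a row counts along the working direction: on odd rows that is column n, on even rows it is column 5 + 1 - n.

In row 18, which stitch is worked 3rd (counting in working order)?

== STITCH ==
P

Derivation:
For row 18: chart row = ((18-1) mod 5) + 1 = 3; this is a WS (even) row.
Chart row 3 tiled across columns 1-5: P P K P P
WS row: flip the tiled sequence (start at column 5) and apply K<->P; O and / stay.
Row 18 as worked: K K P K K
Counting 3 along the worked row gives P.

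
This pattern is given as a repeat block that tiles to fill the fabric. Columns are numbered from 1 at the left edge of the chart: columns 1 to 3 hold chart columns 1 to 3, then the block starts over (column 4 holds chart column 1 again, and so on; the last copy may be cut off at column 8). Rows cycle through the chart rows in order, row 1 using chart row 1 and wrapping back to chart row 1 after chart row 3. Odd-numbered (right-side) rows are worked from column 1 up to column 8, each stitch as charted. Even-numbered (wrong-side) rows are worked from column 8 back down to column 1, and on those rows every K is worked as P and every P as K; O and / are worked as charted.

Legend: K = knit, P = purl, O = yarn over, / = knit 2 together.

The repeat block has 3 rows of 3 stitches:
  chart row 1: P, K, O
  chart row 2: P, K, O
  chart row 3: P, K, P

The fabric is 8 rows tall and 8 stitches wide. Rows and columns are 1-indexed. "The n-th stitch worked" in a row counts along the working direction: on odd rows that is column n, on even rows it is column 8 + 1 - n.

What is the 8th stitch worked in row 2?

Row 2 uses chart row ((2-1) mod 3)+1 = 2. Row 2 is even, so WS.
Chart row 2 tiled across columns 1-8: P K O P K O P K
WS row: flip the tiled sequence (start at column 8) and apply K<->P; O and / stay.
Row 2 as worked: P K O P K O P K
The 8th stitch worked is K.

Result:
K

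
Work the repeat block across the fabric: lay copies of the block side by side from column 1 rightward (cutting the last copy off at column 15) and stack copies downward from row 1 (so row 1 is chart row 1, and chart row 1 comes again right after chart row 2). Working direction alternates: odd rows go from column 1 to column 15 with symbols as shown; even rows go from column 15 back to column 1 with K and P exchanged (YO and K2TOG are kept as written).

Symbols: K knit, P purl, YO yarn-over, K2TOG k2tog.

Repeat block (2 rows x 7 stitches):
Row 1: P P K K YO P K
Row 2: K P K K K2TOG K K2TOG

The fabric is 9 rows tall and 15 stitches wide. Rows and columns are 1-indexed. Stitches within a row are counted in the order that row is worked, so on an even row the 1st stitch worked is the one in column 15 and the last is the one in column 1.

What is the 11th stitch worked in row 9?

Row 9 uses chart row ((9-1) mod 2)+1 = 1. Row 9 is odd, so RS.
Chart row 1 tiled across columns 1-15: P P K K YO P K P P K K YO P K P
RS row: no reversal, no swap; stitch n worked = column n.
Counting 11 along the worked row gives K.

Stitch:
K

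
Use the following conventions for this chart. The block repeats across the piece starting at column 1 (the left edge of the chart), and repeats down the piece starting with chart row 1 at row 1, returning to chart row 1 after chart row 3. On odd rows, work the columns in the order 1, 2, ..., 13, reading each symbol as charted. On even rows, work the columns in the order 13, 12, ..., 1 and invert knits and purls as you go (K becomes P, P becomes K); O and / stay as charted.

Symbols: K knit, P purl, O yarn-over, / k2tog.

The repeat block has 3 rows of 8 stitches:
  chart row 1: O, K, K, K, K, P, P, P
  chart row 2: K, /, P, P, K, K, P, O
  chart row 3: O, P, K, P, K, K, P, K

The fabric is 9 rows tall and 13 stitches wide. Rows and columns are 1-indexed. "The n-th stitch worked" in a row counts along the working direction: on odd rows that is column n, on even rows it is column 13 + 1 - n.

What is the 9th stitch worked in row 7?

For row 7: chart row = ((7-1) mod 3) + 1 = 1; this is a RS (odd) row.
Chart row 1 tiled across columns 1-13: O K K K K P P P O K K K K
RS row: no reversal, no swap; stitch n worked = column n.
Stitch 9 in working order -> O

Result:
O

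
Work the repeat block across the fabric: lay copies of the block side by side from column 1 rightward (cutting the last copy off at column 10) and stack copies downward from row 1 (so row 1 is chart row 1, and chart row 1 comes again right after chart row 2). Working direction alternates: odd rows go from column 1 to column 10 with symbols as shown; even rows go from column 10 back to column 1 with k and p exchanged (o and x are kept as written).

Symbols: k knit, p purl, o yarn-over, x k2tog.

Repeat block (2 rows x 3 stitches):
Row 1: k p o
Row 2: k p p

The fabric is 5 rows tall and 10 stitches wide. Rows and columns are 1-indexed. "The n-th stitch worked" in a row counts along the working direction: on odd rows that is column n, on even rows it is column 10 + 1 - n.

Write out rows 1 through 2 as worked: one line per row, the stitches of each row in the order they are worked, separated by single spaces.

Row 1: chart row 1, RS - tile across columns 1-10 and work as-is.
Row 2: chart row 2, WS - tiled (columns 1-10): k p p k p p k p p k; work from column 10 back to 1 with k<->p swapped.

== ROWS AS WORKED ==
k p o k p o k p o k
p k k p k k p k k p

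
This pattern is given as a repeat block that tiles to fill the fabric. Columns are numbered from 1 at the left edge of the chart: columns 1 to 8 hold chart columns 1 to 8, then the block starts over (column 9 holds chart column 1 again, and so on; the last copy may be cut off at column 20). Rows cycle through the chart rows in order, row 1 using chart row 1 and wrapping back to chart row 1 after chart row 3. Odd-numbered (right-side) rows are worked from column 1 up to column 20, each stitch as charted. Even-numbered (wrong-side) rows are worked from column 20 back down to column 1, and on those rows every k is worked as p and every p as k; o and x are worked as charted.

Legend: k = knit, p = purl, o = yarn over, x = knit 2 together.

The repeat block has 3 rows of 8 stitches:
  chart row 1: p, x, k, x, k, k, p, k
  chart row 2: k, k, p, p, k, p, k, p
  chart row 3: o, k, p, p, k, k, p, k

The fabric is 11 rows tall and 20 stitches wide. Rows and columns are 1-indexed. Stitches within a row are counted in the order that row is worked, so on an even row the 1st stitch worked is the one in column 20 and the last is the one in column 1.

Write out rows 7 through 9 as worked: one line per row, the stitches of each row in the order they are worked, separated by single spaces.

== ROWS AS WORKED ==
p x k x k k p k p x k x k k p k p x k x
k k p p k p k p k k p p k p k p k k p p
o k p p k k p k o k p p k k p k o k p p

Derivation:
Row 7: chart row 1, RS - tile across columns 1-20 and work as-is.
Row 8: chart row 2, WS - tiled (columns 1-20): k k p p k p k p k k p p k p k p k k p p; work from column 20 back to 1 with k<->p swapped.
Row 9: chart row 3, RS - tile across columns 1-20 and work as-is.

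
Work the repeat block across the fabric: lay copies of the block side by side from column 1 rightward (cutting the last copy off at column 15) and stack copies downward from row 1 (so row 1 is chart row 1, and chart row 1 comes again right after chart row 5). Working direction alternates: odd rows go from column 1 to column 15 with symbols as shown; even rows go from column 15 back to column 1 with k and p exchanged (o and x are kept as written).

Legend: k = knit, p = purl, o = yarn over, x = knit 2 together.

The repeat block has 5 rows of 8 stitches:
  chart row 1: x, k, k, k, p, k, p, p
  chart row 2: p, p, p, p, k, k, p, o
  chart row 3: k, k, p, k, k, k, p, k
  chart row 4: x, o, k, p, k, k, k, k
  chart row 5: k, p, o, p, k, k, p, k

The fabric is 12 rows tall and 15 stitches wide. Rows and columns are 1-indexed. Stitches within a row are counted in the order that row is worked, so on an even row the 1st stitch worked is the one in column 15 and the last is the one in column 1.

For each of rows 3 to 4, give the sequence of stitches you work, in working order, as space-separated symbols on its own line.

== ROWS AS WORKED ==
k k p k k k p k k k p k k k p
p p p k p o x p p p p k p o x

Derivation:
Row 3: chart row 3, RS - tile across columns 1-15 and work as-is.
Row 4: chart row 4, WS - tiled (columns 1-15): x o k p k k k k x o k p k k k; work from column 15 back to 1 with k<->p swapped.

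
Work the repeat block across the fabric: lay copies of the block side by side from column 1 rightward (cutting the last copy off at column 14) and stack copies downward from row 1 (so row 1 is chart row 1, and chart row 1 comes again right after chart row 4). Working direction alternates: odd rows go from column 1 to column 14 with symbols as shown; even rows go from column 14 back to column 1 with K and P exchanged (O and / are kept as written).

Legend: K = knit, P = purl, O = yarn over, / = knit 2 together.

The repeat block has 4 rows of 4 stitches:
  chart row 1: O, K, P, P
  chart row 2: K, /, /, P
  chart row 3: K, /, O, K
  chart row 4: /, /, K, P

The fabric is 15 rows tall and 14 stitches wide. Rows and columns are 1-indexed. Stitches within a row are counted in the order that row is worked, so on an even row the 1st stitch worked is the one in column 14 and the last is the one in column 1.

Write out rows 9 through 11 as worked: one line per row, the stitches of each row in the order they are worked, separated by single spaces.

Rows as worked:
O K P P O K P P O K P P O K
/ P K / / P K / / P K / / P
K / O K K / O K K / O K K /

Derivation:
Row 9: chart row 1, RS - tile across columns 1-14 and work as-is.
Row 10: chart row 2, WS - tiled (columns 1-14): K / / P K / / P K / / P K /; work from column 14 back to 1 with K<->P swapped.
Row 11: chart row 3, RS - tile across columns 1-14 and work as-is.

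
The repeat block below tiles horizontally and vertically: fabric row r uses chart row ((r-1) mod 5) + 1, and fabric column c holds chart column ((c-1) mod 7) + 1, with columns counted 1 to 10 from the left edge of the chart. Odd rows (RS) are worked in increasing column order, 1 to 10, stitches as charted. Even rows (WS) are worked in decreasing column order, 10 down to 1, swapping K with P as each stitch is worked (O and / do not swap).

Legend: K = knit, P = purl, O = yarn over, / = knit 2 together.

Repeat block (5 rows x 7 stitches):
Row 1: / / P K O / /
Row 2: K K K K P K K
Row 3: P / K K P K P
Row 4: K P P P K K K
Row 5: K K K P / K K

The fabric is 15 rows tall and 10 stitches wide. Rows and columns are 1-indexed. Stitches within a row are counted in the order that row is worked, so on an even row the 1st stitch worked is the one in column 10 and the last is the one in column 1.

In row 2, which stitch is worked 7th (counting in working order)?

For row 2: chart row = ((2-1) mod 5) + 1 = 2; this is a WS (even) row.
Chart row 2 tiled across columns 1-10: K K K K P K K K K K
WS: work from column 10 back to column 1 (reverse the tiled row), swapping K<->P (O and / unchanged).
Row 2 as worked: P P P P P K P P P P
Counting 7 along the worked row gives P.

Result:
P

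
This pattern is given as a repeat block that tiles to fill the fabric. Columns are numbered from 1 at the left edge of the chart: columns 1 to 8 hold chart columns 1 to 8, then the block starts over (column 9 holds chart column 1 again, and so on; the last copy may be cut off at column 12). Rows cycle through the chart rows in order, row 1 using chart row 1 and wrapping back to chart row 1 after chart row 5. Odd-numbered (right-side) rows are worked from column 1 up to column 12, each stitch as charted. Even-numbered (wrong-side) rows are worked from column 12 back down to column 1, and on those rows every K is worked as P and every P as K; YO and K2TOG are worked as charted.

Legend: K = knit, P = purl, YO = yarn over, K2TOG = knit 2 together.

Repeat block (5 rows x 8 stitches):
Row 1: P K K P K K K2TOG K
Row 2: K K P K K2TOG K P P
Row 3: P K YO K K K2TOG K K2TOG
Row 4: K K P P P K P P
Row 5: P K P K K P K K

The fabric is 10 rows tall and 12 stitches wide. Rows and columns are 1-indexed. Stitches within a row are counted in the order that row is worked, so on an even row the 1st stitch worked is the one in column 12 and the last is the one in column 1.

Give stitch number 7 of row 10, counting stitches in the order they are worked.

Row 10 uses chart row ((10-1) mod 5)+1 = 5. Row 10 is even, so WS.
Chart row 5 tiled across columns 1-12: P K P K K P K K P K P K
WS row: flip the tiled sequence (start at column 12) and apply K<->P; YO and K2TOG stay.
Row 10 as worked: P K P K P P K P P K P K
The 7th stitch worked is K.

Result:
K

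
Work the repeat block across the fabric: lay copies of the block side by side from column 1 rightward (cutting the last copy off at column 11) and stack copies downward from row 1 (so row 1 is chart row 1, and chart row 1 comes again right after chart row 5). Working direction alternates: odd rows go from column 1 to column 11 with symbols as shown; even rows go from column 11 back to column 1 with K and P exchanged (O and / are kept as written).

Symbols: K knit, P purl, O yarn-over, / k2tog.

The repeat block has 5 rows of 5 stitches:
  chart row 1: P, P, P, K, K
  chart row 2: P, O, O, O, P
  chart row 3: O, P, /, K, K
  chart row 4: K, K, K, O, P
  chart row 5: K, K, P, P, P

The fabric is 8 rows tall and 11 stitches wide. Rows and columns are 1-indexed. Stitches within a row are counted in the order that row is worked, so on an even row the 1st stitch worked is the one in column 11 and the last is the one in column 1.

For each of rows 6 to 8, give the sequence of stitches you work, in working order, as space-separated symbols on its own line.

== ROWS AS WORKED ==
K P P K K K P P K K K
P O O O P P O O O P P
O P P / K O P P / K O

Derivation:
Row 6: chart row 1, WS - tiled (columns 1-11): P P P K K P P P K K P; work from column 11 back to 1 with K<->P swapped.
Row 7: chart row 2, RS - tile across columns 1-11 and work as-is.
Row 8: chart row 3, WS - tiled (columns 1-11): O P / K K O P / K K O; work from column 11 back to 1 with K<->P swapped.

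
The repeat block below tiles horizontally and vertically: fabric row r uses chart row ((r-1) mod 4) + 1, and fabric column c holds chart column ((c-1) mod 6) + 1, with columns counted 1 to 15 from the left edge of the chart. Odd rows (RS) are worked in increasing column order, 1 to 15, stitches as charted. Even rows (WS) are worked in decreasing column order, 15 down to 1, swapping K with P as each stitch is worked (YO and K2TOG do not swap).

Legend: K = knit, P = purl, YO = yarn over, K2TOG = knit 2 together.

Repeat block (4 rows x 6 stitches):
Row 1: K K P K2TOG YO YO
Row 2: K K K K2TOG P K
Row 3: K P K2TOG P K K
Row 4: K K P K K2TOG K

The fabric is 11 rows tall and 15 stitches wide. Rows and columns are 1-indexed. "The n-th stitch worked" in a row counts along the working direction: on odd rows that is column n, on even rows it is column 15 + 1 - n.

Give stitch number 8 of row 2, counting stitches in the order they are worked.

== STITCH ==
P

Derivation:
Row 2: (2-1) mod 4 = 1, so use chart row 2. Even row -> WS.
Chart row 2 tiled across columns 1-15: K K K K2TOG P K K K K K2TOG P K K K K
WS row: flip the tiled sequence (start at column 15) and apply K<->P; YO and K2TOG stay.
Row 2 as worked: P P P P K K2TOG P P P P K K2TOG P P P
Counting 8 along the worked row gives P.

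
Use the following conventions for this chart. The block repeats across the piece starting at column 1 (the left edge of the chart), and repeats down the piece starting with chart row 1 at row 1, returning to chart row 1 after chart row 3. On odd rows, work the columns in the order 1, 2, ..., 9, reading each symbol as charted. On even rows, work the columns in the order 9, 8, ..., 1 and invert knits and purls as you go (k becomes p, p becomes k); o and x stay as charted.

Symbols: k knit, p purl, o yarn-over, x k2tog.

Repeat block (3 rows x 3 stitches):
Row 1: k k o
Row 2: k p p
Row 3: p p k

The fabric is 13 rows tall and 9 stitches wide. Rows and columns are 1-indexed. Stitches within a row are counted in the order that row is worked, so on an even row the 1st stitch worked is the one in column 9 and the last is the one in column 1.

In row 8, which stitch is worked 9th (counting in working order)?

Result:
p

Derivation:
For row 8: chart row = ((8-1) mod 3) + 1 = 2; this is a WS (even) row.
Chart row 2 tiled across columns 1-9: k p p k p p k p p
WS row: flip the tiled sequence (start at column 9) and apply k<->p; o and x stay.
Row 8 as worked: k k p k k p k k p
Counting 9 along the worked row gives p.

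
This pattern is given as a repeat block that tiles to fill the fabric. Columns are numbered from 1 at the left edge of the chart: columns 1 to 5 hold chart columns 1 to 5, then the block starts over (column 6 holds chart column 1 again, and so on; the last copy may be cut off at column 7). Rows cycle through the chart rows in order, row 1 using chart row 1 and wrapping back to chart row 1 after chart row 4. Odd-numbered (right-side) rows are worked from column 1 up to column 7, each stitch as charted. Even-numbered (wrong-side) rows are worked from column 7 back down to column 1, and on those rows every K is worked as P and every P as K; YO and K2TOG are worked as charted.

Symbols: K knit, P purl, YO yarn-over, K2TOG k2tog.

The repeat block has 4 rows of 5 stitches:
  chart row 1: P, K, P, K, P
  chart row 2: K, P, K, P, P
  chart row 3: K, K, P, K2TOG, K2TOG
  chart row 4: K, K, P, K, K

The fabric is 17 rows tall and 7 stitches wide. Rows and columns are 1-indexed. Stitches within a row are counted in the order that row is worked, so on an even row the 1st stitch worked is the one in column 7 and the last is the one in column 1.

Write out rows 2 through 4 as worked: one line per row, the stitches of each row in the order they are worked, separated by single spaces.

Row 2: chart row 2, WS - tiled (columns 1-7): K P K P P K P; work from column 7 back to 1 with K<->P swapped.
Row 3: chart row 3, RS - tile across columns 1-7 and work as-is.
Row 4: chart row 4, WS - tiled (columns 1-7): K K P K K K K; work from column 7 back to 1 with K<->P swapped.

Result:
K P K K P K P
K K P K2TOG K2TOG K K
P P P P K P P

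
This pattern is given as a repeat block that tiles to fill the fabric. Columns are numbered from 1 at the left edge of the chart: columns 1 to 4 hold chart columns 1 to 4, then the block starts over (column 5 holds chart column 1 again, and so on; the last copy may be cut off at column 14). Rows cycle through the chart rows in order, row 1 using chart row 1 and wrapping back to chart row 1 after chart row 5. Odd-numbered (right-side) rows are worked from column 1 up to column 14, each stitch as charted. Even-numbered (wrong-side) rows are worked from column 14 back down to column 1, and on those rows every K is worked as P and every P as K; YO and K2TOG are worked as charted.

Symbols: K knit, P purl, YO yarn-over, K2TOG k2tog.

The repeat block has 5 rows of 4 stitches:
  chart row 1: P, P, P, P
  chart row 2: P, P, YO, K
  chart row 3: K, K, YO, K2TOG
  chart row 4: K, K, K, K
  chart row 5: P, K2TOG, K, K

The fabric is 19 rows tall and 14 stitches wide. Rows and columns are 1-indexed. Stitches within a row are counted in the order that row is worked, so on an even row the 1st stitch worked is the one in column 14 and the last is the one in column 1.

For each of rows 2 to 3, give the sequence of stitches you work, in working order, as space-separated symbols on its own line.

Row 2: chart row 2, WS - tiled (columns 1-14): P P YO K P P YO K P P YO K P P; work from column 14 back to 1 with K<->P swapped.
Row 3: chart row 3, RS - tile across columns 1-14 and work as-is.

== ROWS AS WORKED ==
K K P YO K K P YO K K P YO K K
K K YO K2TOG K K YO K2TOG K K YO K2TOG K K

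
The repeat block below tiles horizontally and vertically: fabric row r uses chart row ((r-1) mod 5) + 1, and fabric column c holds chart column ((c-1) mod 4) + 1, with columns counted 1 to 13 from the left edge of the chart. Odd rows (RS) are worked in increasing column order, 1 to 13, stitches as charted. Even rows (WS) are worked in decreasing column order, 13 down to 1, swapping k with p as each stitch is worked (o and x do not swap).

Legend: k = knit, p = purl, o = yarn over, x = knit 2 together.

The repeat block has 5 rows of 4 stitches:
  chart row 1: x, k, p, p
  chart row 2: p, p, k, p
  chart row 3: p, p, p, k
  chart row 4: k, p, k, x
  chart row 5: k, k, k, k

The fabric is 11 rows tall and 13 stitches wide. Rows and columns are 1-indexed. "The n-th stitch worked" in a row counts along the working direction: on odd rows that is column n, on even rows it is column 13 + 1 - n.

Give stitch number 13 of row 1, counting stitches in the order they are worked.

For row 1: chart row = ((1-1) mod 5) + 1 = 1; this is a RS (odd) row.
Chart row 1 tiled across columns 1-13: x k p p x k p p x k p p x
Right side: take the tiled row as-is (worked left to right from column 1).
The 13th stitch worked is x.

== STITCH ==
x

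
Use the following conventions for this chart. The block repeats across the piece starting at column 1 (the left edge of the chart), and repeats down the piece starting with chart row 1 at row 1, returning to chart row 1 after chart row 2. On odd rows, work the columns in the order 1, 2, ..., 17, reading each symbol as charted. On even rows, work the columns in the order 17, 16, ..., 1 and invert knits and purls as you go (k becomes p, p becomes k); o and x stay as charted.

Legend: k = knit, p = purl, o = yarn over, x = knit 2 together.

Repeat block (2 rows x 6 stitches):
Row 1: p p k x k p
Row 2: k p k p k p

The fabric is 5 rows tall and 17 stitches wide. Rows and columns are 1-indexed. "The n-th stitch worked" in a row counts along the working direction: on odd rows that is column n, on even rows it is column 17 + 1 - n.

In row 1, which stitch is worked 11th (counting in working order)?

Row 1: (1-1) mod 2 = 0, so use chart row 1. Odd row -> RS.
Chart row 1 tiled across columns 1-17: p p k x k p p p k x k p p p k x k
Right side: take the tiled row as-is (worked left to right from column 1).
Counting 11 along the worked row gives k.

Stitch:
k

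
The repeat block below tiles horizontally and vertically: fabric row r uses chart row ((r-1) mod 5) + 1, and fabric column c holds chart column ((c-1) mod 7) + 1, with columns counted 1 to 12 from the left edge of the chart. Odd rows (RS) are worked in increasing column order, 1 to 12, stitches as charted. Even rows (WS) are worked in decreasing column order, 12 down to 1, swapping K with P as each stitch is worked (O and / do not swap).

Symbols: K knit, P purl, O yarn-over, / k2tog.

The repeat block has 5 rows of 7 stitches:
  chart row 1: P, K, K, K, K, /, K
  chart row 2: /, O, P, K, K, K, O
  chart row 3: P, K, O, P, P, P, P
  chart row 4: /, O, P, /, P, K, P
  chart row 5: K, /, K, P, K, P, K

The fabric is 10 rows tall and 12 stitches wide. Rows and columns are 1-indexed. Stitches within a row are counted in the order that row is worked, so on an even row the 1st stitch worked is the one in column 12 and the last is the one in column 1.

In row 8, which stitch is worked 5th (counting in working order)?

Result:
K

Derivation:
Row 8 uses chart row ((8-1) mod 5)+1 = 3. Row 8 is even, so WS.
Chart row 3 tiled across columns 1-12: P K O P P P P P K O P P
WS: work from column 12 back to column 1 (reverse the tiled row), swapping K<->P (O and / unchanged).
Row 8 as worked: K K O P K K K K K O P K
The 5th stitch worked is K.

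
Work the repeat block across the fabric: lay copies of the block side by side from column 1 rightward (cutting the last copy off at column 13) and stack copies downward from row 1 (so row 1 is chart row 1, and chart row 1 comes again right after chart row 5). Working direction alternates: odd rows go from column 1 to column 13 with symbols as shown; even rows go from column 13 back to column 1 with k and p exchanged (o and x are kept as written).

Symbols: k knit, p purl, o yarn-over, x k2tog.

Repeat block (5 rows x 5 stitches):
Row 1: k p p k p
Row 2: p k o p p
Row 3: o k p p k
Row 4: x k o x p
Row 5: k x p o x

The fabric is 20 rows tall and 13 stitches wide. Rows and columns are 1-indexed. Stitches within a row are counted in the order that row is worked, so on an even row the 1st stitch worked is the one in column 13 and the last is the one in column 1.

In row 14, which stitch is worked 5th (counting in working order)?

Row 14 uses chart row ((14-1) mod 5)+1 = 4. Row 14 is even, so WS.
Chart row 4 tiled across columns 1-13: x k o x p x k o x p x k o
WS: work from column 13 back to column 1 (reverse the tiled row), swapping k<->p (o and x unchanged).
Row 14 as worked: o p x k x o p x k x o p x
Counting 5 along the worked row gives x.

== STITCH ==
x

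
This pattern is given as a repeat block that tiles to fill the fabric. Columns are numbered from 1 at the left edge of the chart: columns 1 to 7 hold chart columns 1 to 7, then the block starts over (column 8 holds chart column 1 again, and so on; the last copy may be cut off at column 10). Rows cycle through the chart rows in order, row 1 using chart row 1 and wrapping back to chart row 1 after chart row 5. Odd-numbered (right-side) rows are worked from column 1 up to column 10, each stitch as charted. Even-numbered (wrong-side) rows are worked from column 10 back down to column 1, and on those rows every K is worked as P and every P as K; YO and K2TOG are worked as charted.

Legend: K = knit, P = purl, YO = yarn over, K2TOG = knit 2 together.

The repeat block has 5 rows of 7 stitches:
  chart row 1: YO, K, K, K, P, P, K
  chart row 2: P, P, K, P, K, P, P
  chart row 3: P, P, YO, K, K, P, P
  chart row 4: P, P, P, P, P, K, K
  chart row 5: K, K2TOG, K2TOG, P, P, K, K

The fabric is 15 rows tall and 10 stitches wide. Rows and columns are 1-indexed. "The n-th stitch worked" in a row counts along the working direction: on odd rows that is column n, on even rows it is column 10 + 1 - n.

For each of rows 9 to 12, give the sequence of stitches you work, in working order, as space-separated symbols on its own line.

== ROWS AS WORKED ==
P P P P P K K P P P
K2TOG K2TOG P P P K K K2TOG K2TOG P
YO K K K P P K YO K K
P K K K K P K P K K

Derivation:
Row 9: chart row 4, RS - tile across columns 1-10 and work as-is.
Row 10: chart row 5, WS - tiled (columns 1-10): K K2TOG K2TOG P P K K K K2TOG K2TOG; work from column 10 back to 1 with K<->P swapped.
Row 11: chart row 1, RS - tile across columns 1-10 and work as-is.
Row 12: chart row 2, WS - tiled (columns 1-10): P P K P K P P P P K; work from column 10 back to 1 with K<->P swapped.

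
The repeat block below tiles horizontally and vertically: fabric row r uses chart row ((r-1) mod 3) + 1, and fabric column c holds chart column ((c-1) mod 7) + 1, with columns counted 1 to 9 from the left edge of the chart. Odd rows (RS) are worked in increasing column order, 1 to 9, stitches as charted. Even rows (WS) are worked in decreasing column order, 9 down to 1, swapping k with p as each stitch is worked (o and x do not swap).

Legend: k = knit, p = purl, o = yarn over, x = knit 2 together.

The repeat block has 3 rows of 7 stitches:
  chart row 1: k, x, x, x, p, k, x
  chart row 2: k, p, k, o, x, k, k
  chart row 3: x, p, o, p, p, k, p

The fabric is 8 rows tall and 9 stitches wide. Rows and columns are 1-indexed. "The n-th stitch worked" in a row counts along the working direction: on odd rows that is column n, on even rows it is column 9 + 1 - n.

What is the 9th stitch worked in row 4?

Stitch:
p

Derivation:
For row 4: chart row = ((4-1) mod 3) + 1 = 1; this is a WS (even) row.
Chart row 1 tiled across columns 1-9: k x x x p k x k x
WS row: flip the tiled sequence (start at column 9) and apply k<->p; o and x stay.
Row 4 as worked: x p x p k x x x p
Stitch 9 in working order -> p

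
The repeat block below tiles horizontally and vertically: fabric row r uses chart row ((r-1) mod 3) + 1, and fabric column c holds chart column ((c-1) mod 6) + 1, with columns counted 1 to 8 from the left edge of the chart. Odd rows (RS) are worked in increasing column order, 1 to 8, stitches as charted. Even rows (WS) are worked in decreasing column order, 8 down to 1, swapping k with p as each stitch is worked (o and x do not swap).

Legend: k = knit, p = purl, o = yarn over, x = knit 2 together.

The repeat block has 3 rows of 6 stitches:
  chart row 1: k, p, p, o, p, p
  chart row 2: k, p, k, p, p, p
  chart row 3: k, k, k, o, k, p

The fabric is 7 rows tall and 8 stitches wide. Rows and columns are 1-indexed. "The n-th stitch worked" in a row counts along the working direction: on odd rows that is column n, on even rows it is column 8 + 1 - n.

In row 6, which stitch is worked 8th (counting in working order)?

Row 6 uses chart row ((6-1) mod 3)+1 = 3. Row 6 is even, so WS.
Chart row 3 tiled across columns 1-8: k k k o k p k k
WS row: flip the tiled sequence (start at column 8) and apply k<->p; o and x stay.
Row 6 as worked: p p k p o p p p
Counting 8 along the worked row gives p.

Result:
p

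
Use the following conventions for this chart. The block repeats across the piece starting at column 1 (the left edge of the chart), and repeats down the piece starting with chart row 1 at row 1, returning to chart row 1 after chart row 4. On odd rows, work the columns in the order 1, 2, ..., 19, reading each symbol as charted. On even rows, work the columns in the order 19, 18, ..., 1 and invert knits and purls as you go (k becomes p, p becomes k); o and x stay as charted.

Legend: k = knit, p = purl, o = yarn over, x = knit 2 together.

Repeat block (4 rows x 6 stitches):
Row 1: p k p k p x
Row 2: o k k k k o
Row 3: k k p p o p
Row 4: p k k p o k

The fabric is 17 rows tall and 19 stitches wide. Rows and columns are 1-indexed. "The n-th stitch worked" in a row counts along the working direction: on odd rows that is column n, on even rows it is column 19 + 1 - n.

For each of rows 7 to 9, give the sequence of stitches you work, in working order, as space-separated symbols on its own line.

Row 7: chart row 3, RS - tile across columns 1-19 and work as-is.
Row 8: chart row 4, WS - tiled (columns 1-19): p k k p o k p k k p o k p k k p o k p; work from column 19 back to 1 with k<->p swapped.
Row 9: chart row 1, RS - tile across columns 1-19 and work as-is.

== ROWS AS WORKED ==
k k p p o p k k p p o p k k p p o p k
k p o k p p k p o k p p k p o k p p k
p k p k p x p k p k p x p k p k p x p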